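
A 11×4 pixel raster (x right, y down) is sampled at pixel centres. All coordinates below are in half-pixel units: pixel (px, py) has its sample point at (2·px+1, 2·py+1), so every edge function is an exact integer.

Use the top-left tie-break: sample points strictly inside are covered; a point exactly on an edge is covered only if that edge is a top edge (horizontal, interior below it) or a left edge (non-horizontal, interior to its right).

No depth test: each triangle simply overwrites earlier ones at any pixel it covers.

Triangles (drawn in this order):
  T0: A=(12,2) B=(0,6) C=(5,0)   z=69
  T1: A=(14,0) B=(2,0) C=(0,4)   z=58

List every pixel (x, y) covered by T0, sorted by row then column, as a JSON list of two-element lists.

T0:
  2·area = 52
  edge (12, 2)→(0, 6): d=(-12,4) right/bottom  bias=-1
  edge (0, 6)→(5, 0): d=(5,-6) top-left  bias=+0
  edge (5, 0)→(12, 2): d=(7,2) right/bottom  bias=-1
    (2,0)@(5, 1): e=[40,5,7] → █
    (3,0)@(7, 1): e=[32,17,3] → █
    (4,0)@(9, 1): e=[24,29,-1] → ·
    (7,0)@(15, 1): e=[0,65,-13] → ·  [on edge]
    (1,1)@(3, 3): e=[24,3,25] → █
    (4,1)@(9, 3): e=[0,39,13] → ·  [on edge]
    (0,2)@(1, 5): e=[8,1,43] → █
    (1,2)@(3, 5): e=[0,13,39] → ·  [on edge]
    (2,2)@(5, 5): e=[-8,25,35] → ·
    (3,2)@(7, 5): e=[-16,37,31] → ·
    (0,3)@(1, 7): e=[-16,11,57] → ·
  covered (6 px):
    · · █ █ · · · · · · ·
    · █ █ █ · · · · · · ·
    █ · · · · · · · · · ·
    · · · · · · · · · · ·
T1:
  2·area = 48  (B↔C swapped to make it positive)
  edge (14, 0)→(0, 4): d=(-14,4) right/bottom  bias=-1
  edge (0, 4)→(2, 0): d=(2,-4) top-left  bias=+0
  edge (2, 0)→(14, 0): d=(12,0) top-left  bias=+0
    (1,0)@(3, 1): e=[30,6,12] → █
    (2,0)@(5, 1): e=[22,14,12] → █
    (3,0)@(7, 1): e=[14,22,12] → █
    (4,0)@(9, 1): e=[6,30,12] → █
    (5,0)@(11, 1): e=[-2,38,12] → ·
    (0,1)@(1, 3): e=[10,2,36] → █
    (2,1)@(5, 3): e=[-6,18,36] → ·
    (3,1)@(7, 3): e=[-14,26,36] → ·
    (4,1)@(9, 3): e=[-22,34,36] → ·
    (0,2)@(1, 5): e=[-18,6,60] → ·
    (1,2)@(3, 5): e=[-26,14,60] → ·
  covered (6 px):
    · █ █ █ █ · · · · · ·
    █ █ · · · · · · · · ·
    · · · · · · · · · · ·
    · · · · · · · · · · ·

Answer: [[2,0],[3,0],[1,1],[2,1],[3,1],[0,2]]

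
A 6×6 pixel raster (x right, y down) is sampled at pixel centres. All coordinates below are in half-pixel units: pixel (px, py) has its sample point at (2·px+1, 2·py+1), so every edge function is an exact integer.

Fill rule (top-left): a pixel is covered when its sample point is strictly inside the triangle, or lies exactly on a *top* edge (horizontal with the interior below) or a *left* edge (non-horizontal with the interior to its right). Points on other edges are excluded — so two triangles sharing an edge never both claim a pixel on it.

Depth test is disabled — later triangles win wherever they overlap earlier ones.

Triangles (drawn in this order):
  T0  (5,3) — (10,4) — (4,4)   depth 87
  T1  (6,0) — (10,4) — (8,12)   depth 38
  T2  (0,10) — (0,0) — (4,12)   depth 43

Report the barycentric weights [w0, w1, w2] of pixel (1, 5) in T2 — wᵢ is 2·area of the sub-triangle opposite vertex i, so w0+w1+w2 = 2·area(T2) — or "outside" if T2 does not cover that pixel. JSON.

T0:
  2·area = 6
  edge (5, 3)→(10, 4): d=(5,1) right/bottom  bias=-1
  edge (10, 4)→(4, 4): d=(-6,0) right/bottom  bias=-1
  edge (4, 4)→(5, 3): d=(1,-1) top-left  bias=+0
    (3,0)@(7, 1): e=[-12,18,0] → ·  [on edge]
    (2,1)@(5, 3): e=[0,6,0] → ·  [on edge]
    (1,2)@(3, 5): e=[12,-6,0] → ·  [on edge]
    (0,3)@(1, 7): e=[24,-18,0] → ·  [on edge]
  covered (0 px):
    · · · · · ·
    · · · · · ·
    · · · · · ·
    · · · · · ·
    · · · · · ·
    · · · · · ·
T1:
  2·area = 40
  edge (6, 0)→(10, 4): d=(4,4) right/bottom  bias=-1
  edge (10, 4)→(8, 12): d=(-2,8) right/bottom  bias=-1
  edge (8, 12)→(6, 0): d=(-2,-12) top-left  bias=+0
    (3,0)@(7, 1): e=[0,30,10] → ·  [on edge]
    (3,1)@(7, 3): e=[8,26,6] → #
    (4,1)@(9, 3): e=[0,10,30] → ·  [on edge]
    (3,2)@(7, 5): e=[16,22,2] → #
    (4,2)@(9, 5): e=[8,6,26] → #
    (5,2)@(11, 5): e=[0,-10,50] → ·  [on edge]
    (3,3)@(7, 7): e=[24,18,-2] → ·
    (4,3)@(9, 7): e=[16,2,22] → #
    (5,3)@(11, 7): e=[8,-14,46] → ·
    (4,4)@(9, 9): e=[24,-2,18] → ·
  covered (4 px):
    · · · · · ·
    · · · # · ·
    · · · # # ·
    · · · · # ·
    · · · · · ·
    · · · · · ·
T2:
  2·area = 40
  edge (0, 10)→(0, 0): d=(0,-10) top-left  bias=+0
  edge (0, 0)→(4, 12): d=(4,12) right/bottom  bias=-1
  edge (4, 12)→(0, 10): d=(-4,-2) top-left  bias=+0
    (0,1)@(1, 3): e=[10,0,30] → ·  [on edge]
    (0,2)@(1, 5): e=[10,8,22] → #
    (1,2)@(3, 5): e=[30,-16,26] → ·
    (0,3)@(1, 7): e=[10,16,14] → #
    (1,3)@(3, 7): e=[30,-8,18] → ·
    (0,4)@(1, 9): e=[10,24,6] → #
    (1,4)@(3, 9): e=[30,0,10] → ·  [on edge]
    (0,5)@(1, 11): e=[10,32,-2] → ·
    (1,5)@(3, 11): e=[30,8,2] → #
    (2,5)@(5, 11): e=[50,-16,6] → ·
  covered (4 px):
    · · · · · ·
    · · · · · ·
    # · · · · ·
    # · · · · ·
    # · · · · ·
    · # · · · ·

Answer: [8,2,30]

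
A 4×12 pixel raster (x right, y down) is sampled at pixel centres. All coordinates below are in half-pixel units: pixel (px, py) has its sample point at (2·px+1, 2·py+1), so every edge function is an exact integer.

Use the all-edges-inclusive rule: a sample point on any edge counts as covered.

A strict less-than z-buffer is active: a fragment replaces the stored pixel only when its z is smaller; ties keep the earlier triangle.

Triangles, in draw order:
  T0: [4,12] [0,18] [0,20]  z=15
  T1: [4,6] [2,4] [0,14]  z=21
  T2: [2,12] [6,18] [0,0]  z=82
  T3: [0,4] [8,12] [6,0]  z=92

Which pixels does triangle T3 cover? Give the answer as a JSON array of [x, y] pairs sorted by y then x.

T0:
  2·area = 8  (B↔C swapped to make it positive)
  edge (4, 12)→(0, 20): d=(-4,8) inclusive
  edge (0, 20)→(0, 18): d=(0,-2) inclusive
  edge (0, 18)→(4, 12): d=(4,-6) inclusive
    (0,8)@(1, 17): e=[4,2,2] → #
    (1,8)@(3, 17): e=[-12,6,14] → ·
    (0,9)@(1, 19): e=[-4,2,10] → ·
  covered (1 px):
    · · · ·
    · · · ·
    · · · ·
    · · · ·
    · · · ·
    · · · ·
    · · · ·
    · · · ·
    # · · ·
    · · · ·
    · · · ·
    · · · ·
T1:
  2·area = 24  (B↔C swapped to make it positive)
  edge (4, 6)→(0, 14): d=(-4,8) inclusive
  edge (0, 14)→(2, 4): d=(2,-10) inclusive
  edge (2, 4)→(4, 6): d=(2,2) inclusive
    (0,1)@(1, 3): e=[36,-12,0] → ·  [on edge]
    (1,2)@(3, 5): e=[12,12,0] → #  [on edge]
    (2,2)@(5, 5): e=[-4,32,-4] → ·
    (1,3)@(3, 7): e=[4,16,4] → #
    (2,3)@(5, 7): e=[-12,36,0] → ·  [on edge]
    (0,4)@(1, 9): e=[12,0,12] → #  [on edge]
    (1,4)@(3, 9): e=[-4,20,8] → ·
    (3,4)@(7, 9): e=[-36,60,0] → ·  [on edge]
    (0,5)@(1, 11): e=[4,4,16] → #
    (1,5)@(3, 11): e=[-12,24,12] → ·
    (0,6)@(1, 13): e=[-4,8,20] → ·
  covered (4 px):
    · · · ·
    · · · ·
    · # · ·
    · # · ·
    # · · ·
    # · · ·
    · · · ·
    · · · ·
    · · · ·
    · · · ·
    · · · ·
    · · · ·
T2:
  2·area = 36  (B↔C swapped to make it positive)
  edge (2, 12)→(0, 0): d=(-2,-12) inclusive
  edge (0, 0)→(6, 18): d=(6,18) inclusive
  edge (6, 18)→(2, 12): d=(-4,-6) inclusive
    (0,1)@(1, 3): e=[6,0,30] → #  [on edge]
    (1,1)@(3, 3): e=[30,-36,42] → ·
    (0,2)@(1, 5): e=[2,12,22] → #
    (1,2)@(3, 5): e=[26,-24,34] → ·
    (0,3)@(1, 7): e=[-2,24,14] → ·
    (1,4)@(3, 9): e=[18,0,18] → #  [on edge]
    (2,4)@(5, 9): e=[42,-36,30] → ·
    (1,5)@(3, 11): e=[14,12,10] → #
    (2,5)@(5, 11): e=[38,-24,22] → ·
    (1,6)@(3, 13): e=[10,24,2] → #
    (2,6)@(5, 13): e=[34,-12,14] → ·
    (1,7)@(3, 15): e=[6,36,-6] → ·
    (2,7)@(5, 15): e=[30,0,6] → #  [on edge]
    (3,10)@(7, 21): e=[42,0,-6] → ·  [on edge]
  covered (6 px):
    · · · ·
    # · · ·
    # · · ·
    · · · ·
    · # · ·
    · # · ·
    · # · ·
    · · # ·
    · · · ·
    · · · ·
    · · · ·
    · · · ·
T3:
  2·area = 80  (B↔C swapped to make it positive)
  edge (0, 4)→(6, 0): d=(6,-4) inclusive
  edge (6, 0)→(8, 12): d=(2,12) inclusive
  edge (8, 12)→(0, 4): d=(-8,-8) inclusive
    (2,0)@(5, 1): e=[2,14,64] → #
    (3,0)@(7, 1): e=[10,-10,80] → ·
    (1,1)@(3, 3): e=[6,42,32] → #
    (3,1)@(7, 3): e=[22,-6,64] → ·
    (0,2)@(1, 5): e=[10,70,0] → #  [on edge]
    (3,2)@(7, 5): e=[34,-2,48] → ·
    (0,3)@(1, 7): e=[22,74,-16] → ·
    (1,3)@(3, 7): e=[30,50,0] → #  [on edge]
    (3,3)@(7, 7): e=[46,2,32] → #
    (1,4)@(3, 9): e=[42,54,-16] → ·
    (2,4)@(5, 9): e=[50,30,0] → #  [on edge]
    (2,5)@(5, 11): e=[62,34,-16] → ·
    (3,5)@(7, 11): e=[70,10,0] → #  [on edge]
  covered (12 px):
    · · # ·
    · # # ·
    # # # ·
    · # # #
    · · # #
    · · · #
    · · · ·
    · · · ·
    · · · ·
    · · · ·
    · · · ·
    · · · ·

Answer: [[2,0],[1,1],[2,1],[0,2],[1,2],[2,2],[1,3],[2,3],[3,3],[2,4],[3,4],[3,5]]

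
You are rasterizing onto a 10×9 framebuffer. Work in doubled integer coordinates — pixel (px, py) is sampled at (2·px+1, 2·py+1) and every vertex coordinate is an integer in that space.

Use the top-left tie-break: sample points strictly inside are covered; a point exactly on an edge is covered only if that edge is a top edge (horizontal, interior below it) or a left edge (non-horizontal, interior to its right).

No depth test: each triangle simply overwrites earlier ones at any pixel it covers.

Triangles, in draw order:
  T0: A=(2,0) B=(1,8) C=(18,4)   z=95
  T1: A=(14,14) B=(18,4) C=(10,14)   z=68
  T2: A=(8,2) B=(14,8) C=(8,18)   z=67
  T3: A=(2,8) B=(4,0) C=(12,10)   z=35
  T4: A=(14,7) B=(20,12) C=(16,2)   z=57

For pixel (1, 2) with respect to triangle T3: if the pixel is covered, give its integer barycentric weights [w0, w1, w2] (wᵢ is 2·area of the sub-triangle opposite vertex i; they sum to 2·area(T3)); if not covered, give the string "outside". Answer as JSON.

T0:
  2·area = 132  (B↔C swapped to make it positive)
  edge (2, 0)→(18, 4): d=(16,4) right/bottom  bias=-1
  edge (18, 4)→(1, 8): d=(-17,4) right/bottom  bias=-1
  edge (1, 8)→(2, 0): d=(1,-8) top-left  bias=+0
    (1,0)@(3, 1): e=[12,111,9] → █
    (2,0)@(5, 1): e=[4,103,25] → █
    (3,0)@(7, 1): e=[-4,95,41] → ·
    (1,1)@(3, 3): e=[44,77,11] → █
    (3,1)@(7, 3): e=[28,61,43] → █
    (4,1)@(9, 3): e=[20,53,59] → █
    (5,1)@(11, 3): e=[12,45,75] → █
    (6,1)@(13, 3): e=[4,37,91] → █
    (7,1)@(15, 3): e=[-4,29,107] → ·
    (1,2)@(3, 5): e=[76,43,13] → █
    (7,2)@(15, 5): e=[28,-5,109] → ·
    (1,3)@(3, 7): e=[108,9,15] → █
  covered (16 px):
    · █ █ · · · · · · ·
    · █ █ █ █ █ █ · · ·
    · █ █ █ █ █ █ · · ·
    · █ █ · · · · · · ·
    · · · · · · · · · ·
    · · · · · · · · · ·
    · · · · · · · · · ·
    · · · · · · · · · ·
    · · · · · · · · · ·
T1:
  2·area = 40  (B↔C swapped to make it positive)
  edge (14, 14)→(10, 14): d=(-4,0) right/bottom  bias=-1
  edge (10, 14)→(18, 4): d=(8,-10) top-left  bias=+0
  edge (18, 4)→(14, 14): d=(-4,10) right/bottom  bias=-1
    (7,4)@(15, 9): e=[20,10,10] → █
    (8,4)@(17, 9): e=[20,30,-10] → ·
    (6,5)@(13, 11): e=[12,6,22] → █
    (8,5)@(17, 11): e=[12,46,-18] → ·
    (5,6)@(11, 13): e=[4,2,34] → █
    (7,6)@(15, 13): e=[4,42,-6] → ·
    (5,7)@(11, 15): e=[-4,18,26] → ·
    (6,7)@(13, 15): e=[-4,38,6] → ·
  covered (5 px):
    · · · · · · · · · ·
    · · · · · · · · · ·
    · · · · · · · · · ·
    · · · · · · · · · ·
    · · · · · · · █ · ·
    · · · · · · █ █ · ·
    · · · · · █ █ · · ·
    · · · · · · · · · ·
    · · · · · · · · · ·
T2:
  2·area = 96
  edge (8, 2)→(14, 8): d=(6,6) right/bottom  bias=-1
  edge (14, 8)→(8, 18): d=(-6,10) right/bottom  bias=-1
  edge (8, 18)→(8, 2): d=(0,-16) top-left  bias=+0
    (3,0)@(7, 1): e=[0,112,-16] → ·  [on edge]
    (4,1)@(9, 3): e=[0,80,16] → ·  [on edge]
    (8,1)@(17, 3): e=[-48,0,144] → ·  [on edge]
    (4,2)@(9, 5): e=[12,68,16] → █
    (5,2)@(11, 5): e=[0,48,48] → ·  [on edge]
    (4,3)@(9, 7): e=[24,56,16] → █
    (5,3)@(11, 7): e=[12,36,48] → █
    (6,3)@(13, 7): e=[0,16,80] → ·  [on edge]
    (4,4)@(9, 9): e=[36,44,16] → █
    (6,4)@(13, 9): e=[12,4,80] → █
    (7,4)@(15, 9): e=[0,-16,112] → ·  [on edge]
    (4,5)@(9, 11): e=[48,32,16] → █
    (8,5)@(17, 11): e=[0,-48,144] → ·  [on edge]
    (5,6)@(11, 13): e=[48,0,48] → ·  [on edge]
    (9,6)@(19, 13): e=[0,-80,176] → ·  [on edge]
  covered (10 px):
    · · · · · · · · · ·
    · · · · · · · · · ·
    · · · · █ · · · · ·
    · · · · █ █ · · · ·
    · · · · █ █ █ · · ·
    · · · · █ █ · · · ·
    · · · · █ · · · · ·
    · · · · █ · · · · ·
    · · · · · · · · · ·
T3:
  2·area = 84
  edge (2, 8)→(4, 0): d=(2,-8) top-left  bias=+0
  edge (4, 0)→(12, 10): d=(8,10) right/bottom  bias=-1
  edge (12, 10)→(2, 8): d=(-10,-2) top-left  bias=+0
    (2,1)@(5, 3): e=[14,14,56] → █
    (3,1)@(7, 3): e=[30,-6,60] → ·
    (1,2)@(3, 5): e=[2,50,32] → █
    (3,2)@(7, 5): e=[34,10,40] → █
    (4,2)@(9, 5): e=[50,-10,44] → ·
    (1,3)@(3, 7): e=[6,66,12] → █
    (4,3)@(9, 7): e=[54,6,24] → █
    (5,3)@(11, 7): e=[70,-14,28] → ·
    (1,4)@(3, 9): e=[10,82,-8] → ·
    (2,4)@(5, 9): e=[26,62,-4] → ·
    (3,4)@(7, 9): e=[42,42,0] → █  [on edge]
    (5,4)@(11, 9): e=[74,2,8] → █
    (8,5)@(17, 11): e=[126,-42,0] → ·  [on edge]
  covered (11 px):
    · · · · · · · · · ·
    · · █ · · · · · · ·
    · █ █ █ · · · · · ·
    · █ █ █ █ · · · · ·
    · · · █ █ █ · · · ·
    · · · · · · · · · ·
    · · · · · · · · · ·
    · · · · · · · · · ·
    · · · · · · · · · ·
T4:
  2·area = 40  (B↔C swapped to make it positive)
  edge (14, 7)→(16, 2): d=(2,-5) top-left  bias=+0
  edge (16, 2)→(20, 12): d=(4,10) right/bottom  bias=-1
  edge (20, 12)→(14, 7): d=(-6,-5) top-left  bias=+0
    (7,2)@(15, 5): e=[1,22,17] → █
    (8,2)@(17, 5): e=[11,2,27] → █
    (9,2)@(19, 5): e=[21,-18,37] → ·
    (7,3)@(15, 7): e=[5,30,5] → █
    (9,3)@(19, 7): e=[25,-10,25] → ·
    (7,4)@(15, 9): e=[9,38,-7] → ·
    (8,4)@(17, 9): e=[19,18,3] → █
    (9,4)@(19, 9): e=[29,-2,13] → ·
    (8,5)@(17, 11): e=[23,26,-9] → ·
    (9,5)@(19, 11): e=[33,6,1] → █
    (9,6)@(19, 13): e=[37,14,-11] → ·
  covered (6 px):
    · · · · · · · · · ·
    · · · · · · · · · ·
    · · · · · · · █ █ ·
    · · · · · · · █ █ ·
    · · · · · · · · █ ·
    · · · · · · · · · █
    · · · · · · · · · ·
    · · · · · · · · · ·
    · · · · · · · · · ·

Answer: [50,32,2]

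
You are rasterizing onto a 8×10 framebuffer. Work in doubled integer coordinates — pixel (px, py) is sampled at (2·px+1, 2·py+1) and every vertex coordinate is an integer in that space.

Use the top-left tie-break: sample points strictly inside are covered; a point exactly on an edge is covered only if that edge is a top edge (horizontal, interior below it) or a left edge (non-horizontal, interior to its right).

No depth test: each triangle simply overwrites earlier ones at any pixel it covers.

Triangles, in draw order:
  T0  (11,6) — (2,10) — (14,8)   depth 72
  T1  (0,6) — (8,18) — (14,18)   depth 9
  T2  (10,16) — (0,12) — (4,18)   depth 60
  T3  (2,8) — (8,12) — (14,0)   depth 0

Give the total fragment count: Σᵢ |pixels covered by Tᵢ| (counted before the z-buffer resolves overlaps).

T0:
  2·area = 30  (B↔C swapped to make it positive)
  edge (11, 6)→(14, 8): d=(3,2) right/bottom  bias=-1
  edge (14, 8)→(2, 10): d=(-12,2) right/bottom  bias=-1
  edge (2, 10)→(11, 6): d=(9,-4) top-left  bias=+0
    (4,3)@(9, 7): e=[7,22,1] → █
    (5,3)@(11, 7): e=[3,18,9] → █
    (6,3)@(13, 7): e=[-1,14,17] → ·
    (2,4)@(5, 9): e=[21,6,3] → █
    (3,4)@(7, 9): e=[17,2,11] → █
    (4,4)@(9, 9): e=[13,-2,19] → ·
    (5,4)@(11, 9): e=[9,-6,27] → ·
    (2,5)@(5, 11): e=[27,-18,21] → ·
    (3,5)@(7, 11): e=[23,-22,29] → ·
  covered (4 px):
    · · · · · · · ·
    · · · · · · · ·
    · · · · · · · ·
    · · · · █ █ · ·
    · · █ █ · · · ·
    · · · · · · · ·
    · · · · · · · ·
    · · · · · · · ·
    · · · · · · · ·
    · · · · · · · ·
T1:
  2·area = 72  (B↔C swapped to make it positive)
  edge (0, 6)→(14, 18): d=(14,12) right/bottom  bias=-1
  edge (14, 18)→(8, 18): d=(-6,0) right/bottom  bias=-1
  edge (8, 18)→(0, 6): d=(-8,-12) top-left  bias=+0
    (0,3)@(1, 7): e=[2,66,4] → █
    (1,3)@(3, 7): e=[-22,66,28] → ·
    (0,4)@(1, 9): e=[30,54,-12] → ·
    (1,4)@(3, 9): e=[6,54,12] → █
    (2,4)@(5, 9): e=[-18,54,36] → ·
    (1,5)@(3, 11): e=[34,42,-4] → ·
    (2,5)@(5, 11): e=[10,42,20] → █
    (3,5)@(7, 11): e=[-14,42,44] → ·
    (2,6)@(5, 13): e=[38,30,4] → █
    (3,6)@(7, 13): e=[14,30,28] → █
    (4,6)@(9, 13): e=[-10,30,52] → ·
    (2,7)@(5, 15): e=[66,18,-12] → ·
  covered (9 px):
    · · · · · · · ·
    · · · · · · · ·
    · · · · · · · ·
    █ · · · · · · ·
    · █ · · · · · ·
    · · █ · · · · ·
    · · █ █ · · · ·
    · · · █ █ · · ·
    · · · · █ █ · ·
    · · · · · · · ·
T2:
  2·area = 44  (B↔C swapped to make it positive)
  edge (10, 16)→(4, 18): d=(-6,2) right/bottom  bias=-1
  edge (4, 18)→(0, 12): d=(-4,-6) top-left  bias=+0
  edge (0, 12)→(10, 16): d=(10,4) right/bottom  bias=-1
    (0,6)@(1, 13): e=[36,2,6] → █
    (1,6)@(3, 13): e=[32,14,-2] → ·
    (0,7)@(1, 15): e=[24,-6,26] → ·
    (1,7)@(3, 15): e=[20,6,18] → █
    (2,7)@(5, 15): e=[16,18,10] → █
    (3,7)@(7, 15): e=[12,30,2] → █
    (4,7)@(9, 15): e=[8,42,-6] → ·
    (6,7)@(13, 15): e=[0,66,-22] → ·  [on edge]
    (1,8)@(3, 17): e=[8,-2,38] → ·
    (2,8)@(5, 17): e=[4,10,30] → █
    (3,8)@(7, 17): e=[0,22,22] → ·  [on edge]
    (0,9)@(1, 19): e=[0,-22,66] → ·  [on edge]
  covered (5 px):
    · · · · · · · ·
    · · · · · · · ·
    · · · · · · · ·
    · · · · · · · ·
    · · · · · · · ·
    · · · · · · · ·
    █ · · · · · · ·
    · █ █ █ · · · ·
    · · █ · · · · ·
    · · · · · · · ·
T3:
  2·area = 96  (B↔C swapped to make it positive)
  edge (2, 8)→(14, 0): d=(12,-8) top-left  bias=+0
  edge (14, 0)→(8, 12): d=(-6,12) right/bottom  bias=-1
  edge (8, 12)→(2, 8): d=(-6,-4) top-left  bias=+0
    (6,0)@(13, 1): e=[4,6,86] → █
    (7,0)@(15, 1): e=[20,-18,94] → ·
    (5,1)@(11, 3): e=[12,18,66] → █
    (6,1)@(13, 3): e=[28,-6,74] → ·
    (3,2)@(7, 5): e=[4,54,38] → █
    (4,2)@(9, 5): e=[20,30,46] → █
    (6,2)@(13, 5): e=[52,-18,62] → ·
    (2,3)@(5, 7): e=[12,66,18] → █
    (5,3)@(11, 7): e=[60,-6,42] → ·
    (2,4)@(5, 9): e=[36,54,6] → █
    (5,4)@(11, 9): e=[84,-18,30] → ·
    (2,5)@(5, 11): e=[60,42,-6] → ·
  covered (12 px):
    · · · · · · █ ·
    · · · · · █ · ·
    · · · █ █ █ · ·
    · · █ █ █ · · ·
    · · █ █ █ · · ·
    · · · █ · · · ·
    · · · · · · · ·
    · · · · · · · ·
    · · · · · · · ·
    · · · · · · · ·

Final: 30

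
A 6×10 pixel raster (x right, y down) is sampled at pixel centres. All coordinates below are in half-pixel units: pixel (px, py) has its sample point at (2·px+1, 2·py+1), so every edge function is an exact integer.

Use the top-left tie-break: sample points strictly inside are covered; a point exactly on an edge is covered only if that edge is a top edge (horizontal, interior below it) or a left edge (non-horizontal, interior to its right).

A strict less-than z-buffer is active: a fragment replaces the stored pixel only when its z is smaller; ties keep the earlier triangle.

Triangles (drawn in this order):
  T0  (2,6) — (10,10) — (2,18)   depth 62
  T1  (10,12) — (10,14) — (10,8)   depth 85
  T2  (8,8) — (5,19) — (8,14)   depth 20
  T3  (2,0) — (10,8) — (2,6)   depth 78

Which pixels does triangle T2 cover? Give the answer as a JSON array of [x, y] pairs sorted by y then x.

T0:
  2·area = 96
  edge (2, 6)→(10, 10): d=(8,4) right/bottom  bias=-1
  edge (10, 10)→(2, 18): d=(-8,8) right/bottom  bias=-1
  edge (2, 18)→(2, 6): d=(0,-12) top-left  bias=+0
    (1,3)@(3, 7): e=[4,80,12] → █
    (2,3)@(5, 7): e=[-4,64,36] → ·
    (1,4)@(3, 9): e=[20,64,12] → █
    (2,4)@(5, 9): e=[12,48,36] → █
    (3,4)@(7, 9): e=[4,32,60] → █
    (4,4)@(9, 9): e=[-4,16,84] → ·
    (5,4)@(11, 9): e=[-12,0,108] → ·  [on edge]
    (1,5)@(3, 11): e=[36,48,12] → █
    (4,5)@(9, 11): e=[12,0,84] → ·  [on edge]
    (1,6)@(3, 13): e=[52,32,12] → █
    (3,6)@(7, 13): e=[36,0,60] → ·  [on edge]
    (1,7)@(3, 15): e=[68,16,12] → █
    (2,7)@(5, 15): e=[60,0,36] → ·  [on edge]
    (1,8)@(3, 17): e=[84,0,12] → ·  [on edge]
    (0,9)@(1, 19): e=[108,0,-12] → ·  [on edge]
  covered (10 px):
    · · · · · ·
    · · · · · ·
    · · · · · ·
    · █ · · · ·
    · █ █ █ · ·
    · █ █ █ · ·
    · █ █ · · ·
    · █ · · · ·
    · · · · · ·
    · · · · · ·
T1:
  degenerate (2·area = 0) — covers nothing
T2:
  2·area = 18  (B↔C swapped to make it positive)
  edge (8, 8)→(8, 14): d=(0,6) right/bottom  bias=-1
  edge (8, 14)→(5, 19): d=(-3,5) right/bottom  bias=-1
  edge (5, 19)→(8, 8): d=(3,-11) top-left  bias=+0
    (5,4)@(11, 9): e=[-18,0,36] → ·  [on edge]
    (3,6)@(7, 13): e=[6,8,4] → █
    (4,6)@(9, 13): e=[-6,-2,26] → ·
    (3,7)@(7, 15): e=[6,2,10] → █
    (4,7)@(9, 15): e=[-6,-8,32] → ·
    (3,8)@(7, 17): e=[6,-4,16] → ·
    (2,9)@(5, 19): e=[18,0,0] → ·  [on edge]
  covered (2 px):
    · · · · · ·
    · · · · · ·
    · · · · · ·
    · · · · · ·
    · · · · · ·
    · · · · · ·
    · · · █ · ·
    · · · █ · ·
    · · · · · ·
    · · · · · ·
T3:
  2·area = 48
  edge (2, 0)→(10, 8): d=(8,8) right/bottom  bias=-1
  edge (10, 8)→(2, 6): d=(-8,-2) top-left  bias=+0
  edge (2, 6)→(2, 0): d=(0,-6) top-left  bias=+0
    (1,0)@(3, 1): e=[0,42,6] → ·  [on edge]
    (1,1)@(3, 3): e=[16,26,6] → █
    (2,1)@(5, 3): e=[0,30,18] → ·  [on edge]
    (1,2)@(3, 5): e=[32,10,6] → █
    (2,2)@(5, 5): e=[16,14,18] → █
    (3,2)@(7, 5): e=[0,18,30] → ·  [on edge]
    (1,3)@(3, 7): e=[48,-6,6] → ·
    (2,3)@(5, 7): e=[32,-2,18] → ·
    (3,3)@(7, 7): e=[16,2,30] → █
    (4,3)@(9, 7): e=[0,6,42] → ·  [on edge]
    (3,4)@(7, 9): e=[32,-14,30] → ·
    (5,4)@(11, 9): e=[0,-6,54] → ·  [on edge]
  covered (4 px):
    · · · · · ·
    · █ · · · ·
    · █ █ · · ·
    · · · █ · ·
    · · · · · ·
    · · · · · ·
    · · · · · ·
    · · · · · ·
    · · · · · ·
    · · · · · ·

Result: [[3,6],[3,7]]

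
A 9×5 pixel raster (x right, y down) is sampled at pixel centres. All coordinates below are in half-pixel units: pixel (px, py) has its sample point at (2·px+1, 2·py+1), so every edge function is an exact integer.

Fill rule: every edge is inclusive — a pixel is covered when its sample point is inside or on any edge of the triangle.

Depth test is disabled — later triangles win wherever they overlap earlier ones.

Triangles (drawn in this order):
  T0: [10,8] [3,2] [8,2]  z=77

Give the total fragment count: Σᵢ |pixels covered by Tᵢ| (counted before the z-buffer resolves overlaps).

T0:
  2·area = 30
  edge (10, 8)→(3, 2): d=(-7,-6) inclusive
  edge (3, 2)→(8, 2): d=(5,0) inclusive
  edge (8, 2)→(10, 8): d=(2,6) inclusive
    (2,1)@(5, 3): e=[5,5,20] → █
    (3,1)@(7, 3): e=[17,5,8] → █
    (4,1)@(9, 3): e=[29,5,-4] → ·
    (2,2)@(5, 5): e=[-9,15,24] → ·
    (3,2)@(7, 5): e=[3,15,12] → █
    (4,2)@(9, 5): e=[15,15,0] → █  [on edge]
    (5,2)@(11, 5): e=[27,15,-12] → ·
    (3,3)@(7, 7): e=[-11,25,16] → ·
    (4,3)@(9, 7): e=[1,25,4] → █
    (5,3)@(11, 7): e=[13,25,-8] → ·
    (4,4)@(9, 9): e=[-13,35,8] → ·
  covered (5 px):
    · · · · · · · · ·
    · · █ █ · · · · ·
    · · · █ █ · · · ·
    · · · · █ · · · ·
    · · · · · · · · ·

Final: 5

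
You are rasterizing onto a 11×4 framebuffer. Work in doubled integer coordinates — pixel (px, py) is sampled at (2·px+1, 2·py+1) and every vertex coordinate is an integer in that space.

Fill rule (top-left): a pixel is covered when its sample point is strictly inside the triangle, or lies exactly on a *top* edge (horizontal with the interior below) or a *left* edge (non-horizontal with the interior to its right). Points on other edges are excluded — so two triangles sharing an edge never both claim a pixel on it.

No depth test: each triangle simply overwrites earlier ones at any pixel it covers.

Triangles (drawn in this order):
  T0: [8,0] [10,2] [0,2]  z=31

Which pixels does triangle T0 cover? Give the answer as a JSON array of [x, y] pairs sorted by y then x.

T0:
  2·area = 20
  edge (8, 0)→(10, 2): d=(2,2) right/bottom  bias=-1
  edge (10, 2)→(0, 2): d=(-10,0) right/bottom  bias=-1
  edge (0, 2)→(8, 0): d=(8,-2) top-left  bias=+0
    (2,0)@(5, 1): e=[8,10,2] → █
    (3,0)@(7, 1): e=[4,10,6] → █
    (4,0)@(9, 1): e=[0,10,10] → ·  [on edge]
    (2,1)@(5, 3): e=[12,-10,18] → ·
    (3,1)@(7, 3): e=[8,-10,22] → ·
    (5,1)@(11, 3): e=[0,-10,30] → ·  [on edge]
    (6,2)@(13, 5): e=[0,-30,50] → ·  [on edge]
    (7,3)@(15, 7): e=[0,-50,70] → ·  [on edge]
  covered (2 px):
    · · █ █ · · · · · · ·
    · · · · · · · · · · ·
    · · · · · · · · · · ·
    · · · · · · · · · · ·

Result: [[2,0],[3,0]]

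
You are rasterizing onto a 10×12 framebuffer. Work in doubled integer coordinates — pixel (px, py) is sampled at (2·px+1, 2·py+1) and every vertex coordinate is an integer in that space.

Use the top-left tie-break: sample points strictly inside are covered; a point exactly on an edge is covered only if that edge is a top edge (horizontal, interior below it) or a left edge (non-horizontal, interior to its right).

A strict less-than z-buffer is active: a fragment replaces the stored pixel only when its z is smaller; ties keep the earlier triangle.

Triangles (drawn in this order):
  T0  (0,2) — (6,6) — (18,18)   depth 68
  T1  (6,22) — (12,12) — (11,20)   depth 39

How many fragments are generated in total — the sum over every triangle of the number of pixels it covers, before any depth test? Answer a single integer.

T0:
  2·area = 24
  edge (0, 2)→(6, 6): d=(6,4) right/bottom  bias=-1
  edge (6, 6)→(18, 18): d=(12,12) right/bottom  bias=-1
  edge (18, 18)→(0, 2): d=(-18,-16) top-left  bias=+0
    (0,0)@(1, 1): e=[-10,0,34] → ·  [on edge]
    (1,1)@(3, 3): e=[-6,0,30] → ·  [on edge]
    (2,2)@(5, 5): e=[-2,0,26] → ·  [on edge]
    (3,3)@(7, 7): e=[2,0,22] → ·  [on edge]
    (4,4)@(9, 9): e=[6,0,18] → ·  [on edge]
    (5,5)@(11, 11): e=[10,0,14] → ·  [on edge]
    (6,6)@(13, 13): e=[14,0,10] → ·  [on edge]
    (7,7)@(15, 15): e=[18,0,6] → ·  [on edge]
    (8,8)@(17, 17): e=[22,0,2] → ·  [on edge]
    (9,9)@(19, 19): e=[26,0,-2] → ·  [on edge]
  covered (0 px):
    · · · · · · · · · ·
    · · · · · · · · · ·
    · · · · · · · · · ·
    · · · · · · · · · ·
    · · · · · · · · · ·
    · · · · · · · · · ·
    · · · · · · · · · ·
    · · · · · · · · · ·
    · · · · · · · · · ·
    · · · · · · · · · ·
    · · · · · · · · · ·
    · · · · · · · · · ·
T1:
  2·area = 38
  edge (6, 22)→(12, 12): d=(6,-10) top-left  bias=+0
  edge (12, 12)→(11, 20): d=(-1,8) right/bottom  bias=-1
  edge (11, 20)→(6, 22): d=(-5,2) right/bottom  bias=-1
    (7,3)@(15, 7): e=[0,-19,57] → ·  [on edge]
    (5,7)@(11, 15): e=[8,5,25] → █
    (6,7)@(13, 15): e=[28,-11,21] → ·
    (4,8)@(9, 17): e=[0,19,19] → █  [on edge]
    (6,8)@(13, 17): e=[40,-13,11] → ·
    (4,9)@(9, 19): e=[12,17,9] → █
    (6,9)@(13, 19): e=[52,-15,1] → ·
    (3,10)@(7, 21): e=[4,31,3] → █
    (4,10)@(9, 21): e=[24,15,-1] → ·
    (5,10)@(11, 21): e=[44,-1,-5] → ·
    (3,11)@(7, 23): e=[16,29,-7] → ·
  covered (6 px):
    · · · · · · · · · ·
    · · · · · · · · · ·
    · · · · · · · · · ·
    · · · · · · · · · ·
    · · · · · · · · · ·
    · · · · · · · · · ·
    · · · · · · · · · ·
    · · · · · █ · · · ·
    · · · · █ █ · · · ·
    · · · · █ █ · · · ·
    · · · █ · · · · · ·
    · · · · · · · · · ·

Answer: 6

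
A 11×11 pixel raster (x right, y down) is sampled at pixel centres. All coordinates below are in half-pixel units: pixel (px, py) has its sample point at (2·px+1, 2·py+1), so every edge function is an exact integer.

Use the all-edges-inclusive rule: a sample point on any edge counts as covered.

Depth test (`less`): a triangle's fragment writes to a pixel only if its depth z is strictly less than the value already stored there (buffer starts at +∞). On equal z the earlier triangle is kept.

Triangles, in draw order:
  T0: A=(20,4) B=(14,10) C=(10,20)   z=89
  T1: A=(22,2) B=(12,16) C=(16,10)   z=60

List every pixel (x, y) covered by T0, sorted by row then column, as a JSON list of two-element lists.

T0:
  2·area = 36  (B↔C swapped to make it positive)
  edge (20, 4)→(10, 20): d=(-10,16) inclusive
  edge (10, 20)→(14, 10): d=(4,-10) inclusive
  edge (14, 10)→(20, 4): d=(6,-6) inclusive
    (10,1)@(21, 3): e=[-6,42,0] → .  [on edge]
    (9,2)@(19, 5): e=[6,30,0] → X  [on edge]
    (10,2)@(21, 5): e=[-26,50,12] → .
    (8,3)@(17, 7): e=[18,18,0] → X  [on edge]
    (9,3)@(19, 7): e=[-14,38,12] → .
    (7,4)@(15, 9): e=[30,6,0] → X  [on edge]
    (8,4)@(17, 9): e=[-2,26,12] → .
    (6,5)@(13, 11): e=[42,-6,0] → .  [on edge]
    (7,5)@(15, 11): e=[10,14,12] → X
    (8,5)@(17, 11): e=[-22,34,24] → .
    (5,6)@(11, 13): e=[54,-18,0] → .  [on edge]
    (6,6)@(13, 13): e=[22,2,12] → X
    (4,7)@(9, 15): e=[66,-30,0] → .  [on edge]
    (3,8)@(7, 17): e=[78,-42,0] → .  [on edge]
    (2,9)@(5, 19): e=[90,-54,0] → .  [on edge]
    (1,10)@(3, 21): e=[102,-66,0] → .  [on edge]
  covered (6 px):
    . . . . . . . . . . .
    . . . . . . . . . . .
    . . . . . . . . . X .
    . . . . . . . . X . .
    . . . . . . . X . . .
    . . . . . . . X . . .
    . . . . . . X . . . .
    . . . . . . X . . . .
    . . . . . . . . . . .
    . . . . . . . . . . .
    . . . . . . . . . . .
T1:
  2·area = 4
  edge (22, 2)→(12, 16): d=(-10,14) inclusive
  edge (12, 16)→(16, 10): d=(4,-6) inclusive
  edge (16, 10)→(22, 2): d=(6,-8) inclusive
    (8,4)@(17, 9): e=[0,2,2] → X  [on edge]
    (9,4)@(19, 9): e=[-28,14,18] → .
    (8,5)@(17, 11): e=[-20,10,14] → .
  covered (1 px):
    . . . . . . . . . . .
    . . . . . . . . . . .
    . . . . . . . . . . .
    . . . . . . . . . . .
    . . . . . . . . X . .
    . . . . . . . . . . .
    . . . . . . . . . . .
    . . . . . . . . . . .
    . . . . . . . . . . .
    . . . . . . . . . . .
    . . . . . . . . . . .

Final: [[9,2],[8,3],[7,4],[7,5],[6,6],[6,7]]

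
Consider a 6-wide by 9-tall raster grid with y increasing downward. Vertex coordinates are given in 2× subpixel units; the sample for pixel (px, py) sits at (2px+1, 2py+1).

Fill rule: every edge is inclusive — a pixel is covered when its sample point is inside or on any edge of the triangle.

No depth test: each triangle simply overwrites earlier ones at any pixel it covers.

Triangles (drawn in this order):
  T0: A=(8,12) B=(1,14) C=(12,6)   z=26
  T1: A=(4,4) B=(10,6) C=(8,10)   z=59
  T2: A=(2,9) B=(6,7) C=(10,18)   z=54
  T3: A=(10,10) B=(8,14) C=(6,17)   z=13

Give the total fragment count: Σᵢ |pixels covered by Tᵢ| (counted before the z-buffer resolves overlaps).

T0:
  2·area = 34
  edge (8, 12)→(1, 14): d=(-7,2) inclusive
  edge (1, 14)→(12, 6): d=(11,-8) inclusive
  edge (12, 6)→(8, 12): d=(-4,6) inclusive
    (5,3)@(11, 7): e=[29,3,2] → #
    (4,4)@(9, 9): e=[19,9,6] → #
    (5,4)@(11, 9): e=[15,25,-6] → ·
    (3,5)@(7, 11): e=[9,15,10] → #
    (4,5)@(9, 11): e=[5,31,-2] → ·
    (1,6)@(3, 13): e=[3,5,26] → #
    (2,6)@(5, 13): e=[-1,21,14] → ·
    (3,6)@(7, 13): e=[-5,37,2] → ·
    (1,7)@(3, 15): e=[-11,27,18] → ·
  covered (4 px):
    · · · · · ·
    · · · · · ·
    · · · · · ·
    · · · · · #
    · · · · # ·
    · · · # · ·
    · # · · · ·
    · · · · · ·
    · · · · · ·
T1:
  2·area = 28
  edge (4, 4)→(10, 6): d=(6,2) inclusive
  edge (10, 6)→(8, 10): d=(-2,4) inclusive
  edge (8, 10)→(4, 4): d=(-4,-6) inclusive
    (0,1)@(1, 3): e=[0,42,-14] → ·  [on edge]
    (2,2)@(5, 5): e=[4,22,2] → #
    (3,2)@(7, 5): e=[0,14,14] → #  [on edge]
    (4,2)@(9, 5): e=[-4,6,26] → ·
    (2,3)@(5, 7): e=[16,18,-6] → ·
    (3,3)@(7, 7): e=[12,10,6] → #
    (4,3)@(9, 7): e=[8,2,18] → #
    (5,3)@(11, 7): e=[4,-6,30] → ·
    (3,4)@(7, 9): e=[24,6,-2] → ·
    (4,4)@(9, 9): e=[20,-2,10] → ·
  covered (4 px):
    · · · · · ·
    · · · · · ·
    · · # # · ·
    · · · # # ·
    · · · · · ·
    · · · · · ·
    · · · · · ·
    · · · · · ·
    · · · · · ·
T2:
  2·area = 52
  edge (2, 9)→(6, 7): d=(4,-2) inclusive
  edge (6, 7)→(10, 18): d=(4,11) inclusive
  edge (10, 18)→(2, 9): d=(-8,-9) inclusive
    (1,4)@(3, 9): e=[2,41,9] → #
    (2,4)@(5, 9): e=[6,19,27] → #
    (3,4)@(7, 9): e=[10,-3,45] → ·
    (1,5)@(3, 11): e=[10,49,-7] → ·
    (2,5)@(5, 11): e=[14,27,11] → #
    (3,5)@(7, 11): e=[18,5,29] → #
    (4,5)@(9, 11): e=[22,-17,47] → ·
    (2,6)@(5, 13): e=[22,35,-5] → ·
    (3,6)@(7, 13): e=[26,13,13] → #
    (4,6)@(9, 13): e=[30,-9,31] → ·
    (3,7)@(7, 15): e=[34,21,-3] → ·
  covered (5 px):
    · · · · · ·
    · · · · · ·
    · · · · · ·
    · · · · · ·
    · # # · · ·
    · · # # · ·
    · · · # · ·
    · · · · · ·
    · · · · · ·
T3:
  2·area = 2
  edge (10, 10)→(8, 14): d=(-2,4) inclusive
  edge (8, 14)→(6, 17): d=(-2,3) inclusive
  edge (6, 17)→(10, 10): d=(4,-7) inclusive
  covered (0 px):
    · · · · · ·
    · · · · · ·
    · · · · · ·
    · · · · · ·
    · · · · · ·
    · · · · · ·
    · · · · · ·
    · · · · · ·
    · · · · · ·

Final: 13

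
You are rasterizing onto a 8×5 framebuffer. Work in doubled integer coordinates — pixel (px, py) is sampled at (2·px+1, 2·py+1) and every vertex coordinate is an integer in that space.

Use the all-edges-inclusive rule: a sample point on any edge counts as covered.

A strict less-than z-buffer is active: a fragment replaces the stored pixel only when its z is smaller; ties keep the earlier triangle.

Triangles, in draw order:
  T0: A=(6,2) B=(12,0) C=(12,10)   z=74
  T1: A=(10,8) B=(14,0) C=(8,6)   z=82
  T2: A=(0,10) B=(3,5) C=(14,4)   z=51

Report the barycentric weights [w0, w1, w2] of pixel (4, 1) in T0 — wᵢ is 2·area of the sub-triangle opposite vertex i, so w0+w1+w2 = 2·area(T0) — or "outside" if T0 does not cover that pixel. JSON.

T0:
  2·area = 60
  edge (6, 2)→(12, 0): d=(6,-2) inclusive
  edge (12, 0)→(12, 10): d=(0,10) inclusive
  edge (12, 10)→(6, 2): d=(-6,-8) inclusive
    (4,0)@(9, 1): e=[0,30,30] → #  [on edge]
    (5,0)@(11, 1): e=[4,10,46] → #
    (6,0)@(13, 1): e=[8,-10,62] → ·
    (1,1)@(3, 3): e=[0,90,-30] → ·  [on edge]
    (3,1)@(7, 3): e=[8,50,2] → #
    (6,1)@(13, 3): e=[20,-10,50] → ·
    (3,2)@(7, 5): e=[20,50,-10] → ·
    (4,2)@(9, 5): e=[24,30,6] → #
    (6,2)@(13, 5): e=[32,-10,38] → ·
    (4,3)@(9, 7): e=[36,30,-6] → ·
    (5,3)@(11, 7): e=[40,10,10] → #
    (6,3)@(13, 7): e=[44,-10,26] → ·
  covered (8 px):
    · · · · # # · ·
    · · · # # # · ·
    · · · · # # · ·
    · · · · · # · ·
    · · · · · · · ·
T1:
  2·area = 24  (B↔C swapped to make it positive)
  edge (10, 8)→(8, 6): d=(-2,-2) inclusive
  edge (8, 6)→(14, 0): d=(6,-6) inclusive
  edge (14, 0)→(10, 8): d=(-4,8) inclusive
    (1,0)@(3, 1): e=[0,-60,84] → ·  [on edge]
    (6,0)@(13, 1): e=[20,0,4] → #  [on edge]
    (7,0)@(15, 1): e=[24,12,-12] → ·
    (2,1)@(5, 3): e=[0,-36,60] → ·  [on edge]
    (5,1)@(11, 3): e=[12,0,12] → #  [on edge]
    (6,1)@(13, 3): e=[16,12,-4] → ·
    (3,2)@(7, 5): e=[0,-12,36] → ·  [on edge]
    (4,2)@(9, 5): e=[4,0,20] → #  [on edge]
    (6,2)@(13, 5): e=[12,24,-12] → ·
    (3,3)@(7, 7): e=[-4,0,28] → ·  [on edge]
    (4,3)@(9, 7): e=[0,12,12] → #  [on edge]
    (5,3)@(11, 7): e=[4,24,-4] → ·
    (2,4)@(5, 9): e=[-12,0,36] → ·  [on edge]
    (5,4)@(11, 9): e=[0,36,-12] → ·  [on edge]
  covered (5 px):
    · · · · · · # ·
    · · · · · # · ·
    · · · · # # · ·
    · · · · # · · ·
    · · · · · · · ·
T2:
  2·area = 52
  edge (0, 10)→(3, 5): d=(3,-5) inclusive
  edge (3, 5)→(14, 4): d=(11,-1) inclusive
  edge (14, 4)→(0, 10): d=(-14,6) inclusive
    (1,2)@(3, 5): e=[0,0,52] → #  [on edge]
    (2,2)@(5, 5): e=[10,2,40] → #
    (3,2)@(7, 5): e=[20,4,28] → #
    (4,2)@(9, 5): e=[30,6,16] → #
    (5,2)@(11, 5): e=[40,8,4] → #
    (6,2)@(13, 5): e=[50,10,-8] → ·
    (1,3)@(3, 7): e=[6,22,24] → #
    (3,3)@(7, 7): e=[26,26,0] → #  [on edge]
    (4,3)@(9, 7): e=[36,28,-12] → ·
    (5,3)@(11, 7): e=[46,30,-24] → ·
    (0,4)@(1, 9): e=[2,42,8] → #
    (1,4)@(3, 9): e=[12,44,-4] → ·
  covered (9 px):
    · · · · · · · ·
    · · · · · · · ·
    · # # # # # · ·
    · # # # · · · ·
    # · · · · · · ·

Final: [30,18,12]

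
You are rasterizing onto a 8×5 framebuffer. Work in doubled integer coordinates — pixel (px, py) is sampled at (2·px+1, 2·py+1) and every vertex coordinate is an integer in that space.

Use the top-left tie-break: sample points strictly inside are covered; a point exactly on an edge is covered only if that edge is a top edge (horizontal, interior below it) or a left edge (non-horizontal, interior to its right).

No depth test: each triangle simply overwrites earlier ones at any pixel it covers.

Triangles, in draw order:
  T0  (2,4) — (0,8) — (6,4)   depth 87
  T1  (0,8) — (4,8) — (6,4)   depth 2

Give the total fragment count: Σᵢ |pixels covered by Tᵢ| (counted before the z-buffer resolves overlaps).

T0:
  2·area = 16  (B↔C swapped to make it positive)
  edge (2, 4)→(6, 4): d=(4,0) top-left  bias=+0
  edge (6, 4)→(0, 8): d=(-6,4) right/bottom  bias=-1
  edge (0, 8)→(2, 4): d=(2,-4) top-left  bias=+0
    (1,2)@(3, 5): e=[4,6,6] → X
    (2,2)@(5, 5): e=[4,-2,14] → .
    (0,3)@(1, 7): e=[12,2,2] → X
    (1,3)@(3, 7): e=[12,-6,10] → .
    (0,4)@(1, 9): e=[20,-10,6] → .
  covered (2 px):
    . . . . . . . .
    . . . . . . . .
    . X . . . . . .
    X . . . . . . .
    . . . . . . . .
T1:
  2·area = 16  (B↔C swapped to make it positive)
  edge (0, 8)→(6, 4): d=(6,-4) top-left  bias=+0
  edge (6, 4)→(4, 8): d=(-2,4) right/bottom  bias=-1
  edge (4, 8)→(0, 8): d=(-4,0) right/bottom  bias=-1
    (2,2)@(5, 5): e=[2,2,12] → X
    (3,2)@(7, 5): e=[10,-6,12] → .
    (1,3)@(3, 7): e=[6,6,4] → X
    (2,3)@(5, 7): e=[14,-2,4] → .
    (1,4)@(3, 9): e=[18,2,-4] → .
  covered (2 px):
    . . . . . . . .
    . . . . . . . .
    . . X . . . . .
    . X . . . . . .
    . . . . . . . .

Answer: 4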